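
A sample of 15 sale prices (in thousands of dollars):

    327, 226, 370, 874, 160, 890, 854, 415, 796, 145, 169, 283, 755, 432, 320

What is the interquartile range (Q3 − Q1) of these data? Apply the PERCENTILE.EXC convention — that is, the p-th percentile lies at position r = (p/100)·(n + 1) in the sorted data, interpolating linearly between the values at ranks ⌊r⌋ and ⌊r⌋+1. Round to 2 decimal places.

570.00

Sorted: 145, 160, 169, 226, 283, 320, 327, 370, 415, 432, 755, 796, 854, 874, 890.
n = 15.
P25: r = 4 (integer) → 226.
P75: r = 12 (integer) → 796.
Difference: 796 − 226 = 570.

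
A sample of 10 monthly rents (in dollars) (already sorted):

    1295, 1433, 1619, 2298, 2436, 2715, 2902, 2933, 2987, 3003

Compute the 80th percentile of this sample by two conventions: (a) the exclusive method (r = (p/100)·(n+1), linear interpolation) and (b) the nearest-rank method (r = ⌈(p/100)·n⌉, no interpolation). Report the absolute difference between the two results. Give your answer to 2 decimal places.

n = 10.
(a) r = 8.8; between ranks 8 (2933) and 9 (2987): 2976.2.
(b) the nearest-rank method: rank 8 → 2933.
|2976.2 − 2933| = 43.2.

43.20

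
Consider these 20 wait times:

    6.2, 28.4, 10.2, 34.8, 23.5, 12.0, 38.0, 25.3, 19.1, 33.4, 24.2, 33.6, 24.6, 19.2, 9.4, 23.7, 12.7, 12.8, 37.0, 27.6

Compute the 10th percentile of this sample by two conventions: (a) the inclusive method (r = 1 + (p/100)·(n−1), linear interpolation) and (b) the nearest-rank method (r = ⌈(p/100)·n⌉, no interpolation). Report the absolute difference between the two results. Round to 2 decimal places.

Sorted: 6.2, 9.4, 10.2, 12.0, 12.7, 12.8, 19.1, 19.2, 23.5, 23.7, 24.2, 24.6, 25.3, 27.6, 28.4, 33.4, 33.6, 34.8, 37.0, 38.0.
n = 20.
(a) r = 2.9; between ranks 2 (9.4) and 3 (10.2): 10.12.
(b) the nearest-rank method: rank 2 → 9.4.
|10.12 − 9.4| = 0.72.

0.72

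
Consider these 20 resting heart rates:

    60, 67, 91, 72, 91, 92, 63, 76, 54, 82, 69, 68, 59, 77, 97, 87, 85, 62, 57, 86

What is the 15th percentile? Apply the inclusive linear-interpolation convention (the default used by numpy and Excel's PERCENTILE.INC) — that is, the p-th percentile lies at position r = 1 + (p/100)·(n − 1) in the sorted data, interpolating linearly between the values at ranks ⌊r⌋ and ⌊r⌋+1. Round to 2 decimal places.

Sorted: 54, 57, 59, 60, 62, 63, 67, 68, 69, 72, 76, 77, 82, 85, 86, 87, 91, 91, 92, 97.
n = 20.
r = 1 + (15/100)·(20 − 1) = 1 + 2.85 = 3.85.
Rank 3 is 59 and rank 4 is 60.
Interpolate: 59 + 0.85·(60 − 59) = 59 + 0.85·1 = 59.85.

59.85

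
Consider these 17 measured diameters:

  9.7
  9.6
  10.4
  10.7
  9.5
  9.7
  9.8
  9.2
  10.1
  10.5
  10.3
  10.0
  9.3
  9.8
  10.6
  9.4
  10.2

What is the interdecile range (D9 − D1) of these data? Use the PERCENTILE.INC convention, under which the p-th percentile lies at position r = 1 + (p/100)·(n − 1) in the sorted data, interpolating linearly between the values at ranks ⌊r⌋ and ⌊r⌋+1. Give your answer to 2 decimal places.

1.18

Sorted: 9.2, 9.3, 9.4, 9.5, 9.6, 9.7, 9.7, 9.8, 9.8, 10.0, 10.1, 10.2, 10.3, 10.4, 10.5, 10.6, 10.7.
n = 17.
P10: r = 2.6; ranks 2–3 are 9.3, 9.4; interpolating gives 9.36.
P90: r = 15.4; ranks 15–16 are 10.5, 10.6; interpolating gives 10.54.
Difference: 10.54 − 9.36 = 1.18.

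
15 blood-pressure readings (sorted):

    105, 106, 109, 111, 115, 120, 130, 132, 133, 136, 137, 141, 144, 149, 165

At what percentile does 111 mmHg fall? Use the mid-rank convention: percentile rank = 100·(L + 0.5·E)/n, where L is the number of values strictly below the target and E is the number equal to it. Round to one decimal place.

Count below 111: L = 3; count equal: E = 1; n = 15.
Percentile rank = 100·(3 + 0.5·1)/15 = 100·3.5/15 = 23.33.

23.3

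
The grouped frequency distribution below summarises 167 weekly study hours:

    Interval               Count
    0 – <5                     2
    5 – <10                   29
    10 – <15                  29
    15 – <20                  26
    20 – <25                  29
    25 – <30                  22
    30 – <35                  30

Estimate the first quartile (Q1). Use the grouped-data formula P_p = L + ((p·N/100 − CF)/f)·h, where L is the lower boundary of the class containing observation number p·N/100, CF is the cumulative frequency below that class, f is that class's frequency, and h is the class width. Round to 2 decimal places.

11.85

N = 167; target position k = 25/100 · 167 = 41.75.
Cumulative frequencies: 2, 31, 60, 86, 115, 137, 167.
Observation 41.75 falls in the class 10 – <15.
L = 10, CF = 31, f = 29, h = 5.
P25 = 10 + ((41.75 − 31)/29)·5 = 10 + 1.85345 = 11.8534.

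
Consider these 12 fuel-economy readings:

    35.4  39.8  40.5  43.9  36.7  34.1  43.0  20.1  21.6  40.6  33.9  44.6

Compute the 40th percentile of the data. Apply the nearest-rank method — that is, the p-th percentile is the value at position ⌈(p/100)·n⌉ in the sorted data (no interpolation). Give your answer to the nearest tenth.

Sorted: 20.1, 21.6, 33.9, 34.1, 35.4, 36.7, 39.8, 40.5, 40.6, 43.0, 43.9, 44.6.
n = 12.
Position = ⌈40/100 · 12⌉ = ⌈4.8⌉ = 5.
The value at rank 5 is 35.4.

35.4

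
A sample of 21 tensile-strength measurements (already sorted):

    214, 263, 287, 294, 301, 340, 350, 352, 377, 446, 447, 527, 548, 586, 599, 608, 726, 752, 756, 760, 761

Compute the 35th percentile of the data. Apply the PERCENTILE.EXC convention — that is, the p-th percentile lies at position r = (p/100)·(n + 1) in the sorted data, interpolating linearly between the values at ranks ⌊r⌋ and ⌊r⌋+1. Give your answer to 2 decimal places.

351.40

n = 21.
r = (35/100)·(21 + 1) = 7.7.
Rank 7 is 350 and rank 8 is 352.
Interpolate: 350 + 0.7·(352 − 350) = 350 + 0.7·2 = 351.4.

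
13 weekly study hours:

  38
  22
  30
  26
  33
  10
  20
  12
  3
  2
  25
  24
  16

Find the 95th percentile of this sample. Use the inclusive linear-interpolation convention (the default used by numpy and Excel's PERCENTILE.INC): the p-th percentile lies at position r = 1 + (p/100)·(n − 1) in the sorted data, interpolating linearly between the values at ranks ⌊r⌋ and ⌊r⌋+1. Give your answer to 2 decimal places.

35.00

Sorted: 2, 3, 10, 12, 16, 20, 22, 24, 25, 26, 30, 33, 38.
n = 13.
r = 1 + (95/100)·(13 − 1) = 1 + 11.4 = 12.4.
Rank 12 is 33 and rank 13 is 38.
Interpolate: 33 + 0.4·(38 − 33) = 33 + 0.4·5 = 35.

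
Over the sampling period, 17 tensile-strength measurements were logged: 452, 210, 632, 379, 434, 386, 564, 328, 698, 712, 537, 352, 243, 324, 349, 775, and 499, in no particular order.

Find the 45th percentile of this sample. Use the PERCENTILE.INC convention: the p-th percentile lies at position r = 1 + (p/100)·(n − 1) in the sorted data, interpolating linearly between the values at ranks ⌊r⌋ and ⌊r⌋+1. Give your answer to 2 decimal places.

Sorted: 210, 243, 324, 328, 349, 352, 379, 386, 434, 452, 499, 537, 564, 632, 698, 712, 775.
n = 17.
r = 1 + (45/100)·(17 − 1) = 1 + 7.2 = 8.2.
Rank 8 is 386 and rank 9 is 434.
Interpolate: 386 + 0.2·(434 − 386) = 386 + 0.2·48 = 395.6.

395.60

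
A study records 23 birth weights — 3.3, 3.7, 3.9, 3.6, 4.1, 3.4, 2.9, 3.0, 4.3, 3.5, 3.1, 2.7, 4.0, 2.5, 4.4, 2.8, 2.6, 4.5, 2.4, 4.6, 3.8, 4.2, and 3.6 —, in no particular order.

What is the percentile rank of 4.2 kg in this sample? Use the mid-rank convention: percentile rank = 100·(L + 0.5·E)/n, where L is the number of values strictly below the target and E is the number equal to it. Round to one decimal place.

80.4

Sorted: 2.4, 2.5, 2.6, 2.7, 2.8, 2.9, 3.0, 3.1, 3.3, 3.4, 3.5, 3.6, 3.6, 3.7, 3.8, 3.9, 4.0, 4.1, 4.2, 4.3, 4.4, 4.5, 4.6.
Count below 4.2: L = 18; count equal: E = 1; n = 23.
Percentile rank = 100·(18 + 0.5·1)/23 = 100·18.5/23 = 80.43.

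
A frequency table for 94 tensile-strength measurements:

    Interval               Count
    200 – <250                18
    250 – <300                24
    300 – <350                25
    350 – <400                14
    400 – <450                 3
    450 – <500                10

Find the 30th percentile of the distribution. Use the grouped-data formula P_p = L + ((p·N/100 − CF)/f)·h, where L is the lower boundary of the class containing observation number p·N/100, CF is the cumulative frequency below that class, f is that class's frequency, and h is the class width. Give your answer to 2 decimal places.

271.25

N = 94; target position k = 30/100 · 94 = 28.2.
Cumulative frequencies: 18, 42, 67, 81, 84, 94.
Observation 28.2 falls in the class 250 – <300.
L = 250, CF = 18, f = 24, h = 50.
P30 = 250 + ((28.2 − 18)/24)·50 = 250 + 21.25 = 271.25.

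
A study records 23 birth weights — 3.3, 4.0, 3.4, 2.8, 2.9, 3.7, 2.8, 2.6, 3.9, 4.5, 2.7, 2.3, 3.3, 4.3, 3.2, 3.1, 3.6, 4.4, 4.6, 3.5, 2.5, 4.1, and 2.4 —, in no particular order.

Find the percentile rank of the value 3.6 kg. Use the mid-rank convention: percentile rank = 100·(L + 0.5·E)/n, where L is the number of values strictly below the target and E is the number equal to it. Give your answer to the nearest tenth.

63.0

Sorted: 2.3, 2.4, 2.5, 2.6, 2.7, 2.8, 2.8, 2.9, 3.1, 3.2, 3.3, 3.3, 3.4, 3.5, 3.6, 3.7, 3.9, 4.0, 4.1, 4.3, 4.4, 4.5, 4.6.
Count below 3.6: L = 14; count equal: E = 1; n = 23.
Percentile rank = 100·(14 + 0.5·1)/23 = 100·14.5/23 = 63.04.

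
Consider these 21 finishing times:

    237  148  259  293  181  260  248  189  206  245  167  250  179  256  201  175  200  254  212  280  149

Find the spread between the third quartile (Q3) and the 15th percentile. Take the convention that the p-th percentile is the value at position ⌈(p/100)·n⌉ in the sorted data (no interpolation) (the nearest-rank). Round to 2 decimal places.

79.00

Sorted: 148, 149, 167, 175, 179, 181, 189, 200, 201, 206, 212, 237, 245, 248, 250, 254, 256, 259, 260, 280, 293.
n = 21.
P15: rank ⌈15/100·21⌉ = 4 → 175.
P75: rank ⌈75/100·21⌉ = 16 → 254.
Difference: 254 − 175 = 79.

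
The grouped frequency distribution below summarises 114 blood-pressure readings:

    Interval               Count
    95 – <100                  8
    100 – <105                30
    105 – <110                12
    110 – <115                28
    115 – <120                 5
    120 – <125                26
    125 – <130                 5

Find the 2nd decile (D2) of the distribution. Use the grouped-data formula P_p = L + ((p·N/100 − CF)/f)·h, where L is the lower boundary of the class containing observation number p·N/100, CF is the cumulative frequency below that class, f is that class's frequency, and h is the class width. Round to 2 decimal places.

102.47

N = 114; target position k = 20/100 · 114 = 22.8.
Cumulative frequencies: 8, 38, 50, 78, 83, 109, 114.
Observation 22.8 falls in the class 100 – <105.
L = 100, CF = 8, f = 30, h = 5.
P20 = 100 + ((22.8 − 8)/30)·5 = 100 + 2.46667 = 102.467.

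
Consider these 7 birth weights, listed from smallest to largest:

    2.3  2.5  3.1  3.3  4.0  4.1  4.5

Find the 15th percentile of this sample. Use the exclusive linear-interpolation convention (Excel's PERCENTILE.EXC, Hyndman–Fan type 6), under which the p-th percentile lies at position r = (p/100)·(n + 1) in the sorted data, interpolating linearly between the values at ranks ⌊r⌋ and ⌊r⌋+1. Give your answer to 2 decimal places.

n = 7.
r = (15/100)·(7 + 1) = 1.2.
Rank 1 is 2.3 and rank 2 is 2.5.
Interpolate: 2.3 + 0.2·(2.5 − 2.3) = 2.3 + 0.2·0.2 = 2.34.

2.34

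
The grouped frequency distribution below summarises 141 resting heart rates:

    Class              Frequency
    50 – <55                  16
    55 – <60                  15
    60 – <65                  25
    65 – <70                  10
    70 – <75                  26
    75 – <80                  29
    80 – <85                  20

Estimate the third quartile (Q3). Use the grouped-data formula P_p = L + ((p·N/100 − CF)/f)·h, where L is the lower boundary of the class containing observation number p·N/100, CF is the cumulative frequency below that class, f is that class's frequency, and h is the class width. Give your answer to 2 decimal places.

77.37

N = 141; target position k = 75/100 · 141 = 105.75.
Cumulative frequencies: 16, 31, 56, 66, 92, 121, 141.
Observation 105.75 falls in the class 75 – <80.
L = 75, CF = 92, f = 29, h = 5.
P75 = 75 + ((105.75 − 92)/29)·5 = 75 + 2.37069 = 77.3707.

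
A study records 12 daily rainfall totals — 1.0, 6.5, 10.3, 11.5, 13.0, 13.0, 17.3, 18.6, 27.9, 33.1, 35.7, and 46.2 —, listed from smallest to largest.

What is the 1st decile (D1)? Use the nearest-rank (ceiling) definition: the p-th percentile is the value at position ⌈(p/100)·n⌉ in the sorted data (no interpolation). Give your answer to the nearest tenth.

n = 12.
Position = ⌈10/100 · 12⌉ = ⌈1.2⌉ = 2.
The value at rank 2 is 6.5.

6.5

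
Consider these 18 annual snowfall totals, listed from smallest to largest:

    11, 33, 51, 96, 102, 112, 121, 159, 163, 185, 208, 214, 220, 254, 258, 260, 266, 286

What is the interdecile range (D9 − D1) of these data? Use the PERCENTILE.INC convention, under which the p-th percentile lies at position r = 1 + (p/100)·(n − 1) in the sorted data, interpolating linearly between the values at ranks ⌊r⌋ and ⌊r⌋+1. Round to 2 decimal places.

216.20

n = 18.
P10: r = 2.7; ranks 2–3 are 33, 51; interpolating gives 45.6.
P90: r = 16.3; ranks 16–17 are 260, 266; interpolating gives 261.8.
Difference: 261.8 − 45.6 = 216.2.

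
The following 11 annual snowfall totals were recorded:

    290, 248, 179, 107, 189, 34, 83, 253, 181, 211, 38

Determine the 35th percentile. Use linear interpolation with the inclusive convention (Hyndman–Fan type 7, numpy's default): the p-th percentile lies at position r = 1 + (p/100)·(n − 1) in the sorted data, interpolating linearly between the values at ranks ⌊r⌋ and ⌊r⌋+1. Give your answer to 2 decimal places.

Sorted: 34, 38, 83, 107, 179, 181, 189, 211, 248, 253, 290.
n = 11.
r = 1 + (35/100)·(11 − 1) = 1 + 3.5 = 4.5.
Rank 4 is 107 and rank 5 is 179.
Interpolate: 107 + 0.5·(179 − 107) = 107 + 0.5·72 = 143.

143.00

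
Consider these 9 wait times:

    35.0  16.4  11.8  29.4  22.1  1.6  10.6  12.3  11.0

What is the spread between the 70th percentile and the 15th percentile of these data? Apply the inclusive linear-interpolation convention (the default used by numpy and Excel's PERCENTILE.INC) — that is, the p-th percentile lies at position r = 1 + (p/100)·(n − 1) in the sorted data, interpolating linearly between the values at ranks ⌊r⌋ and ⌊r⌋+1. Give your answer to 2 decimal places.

Sorted: 1.6, 10.6, 11.0, 11.8, 12.3, 16.4, 22.1, 29.4, 35.0.
n = 9.
P15: r = 2.2; ranks 2–3 are 10.6, 11.0; interpolating gives 10.68.
P70: r = 6.6; ranks 6–7 are 16.4, 22.1; interpolating gives 19.82.
Difference: 19.82 − 10.68 = 9.14.

9.14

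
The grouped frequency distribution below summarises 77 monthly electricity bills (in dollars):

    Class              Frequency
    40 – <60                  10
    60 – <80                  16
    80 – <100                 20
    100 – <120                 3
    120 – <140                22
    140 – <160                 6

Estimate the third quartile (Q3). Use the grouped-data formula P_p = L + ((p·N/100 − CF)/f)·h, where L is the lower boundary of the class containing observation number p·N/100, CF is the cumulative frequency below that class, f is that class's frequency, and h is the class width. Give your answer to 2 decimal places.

N = 77; target position k = 75/100 · 77 = 57.75.
Cumulative frequencies: 10, 26, 46, 49, 71, 77.
Observation 57.75 falls in the class 120 – <140.
L = 120, CF = 49, f = 22, h = 20.
P75 = 120 + ((57.75 − 49)/22)·20 = 120 + 7.95455 = 127.955.

127.95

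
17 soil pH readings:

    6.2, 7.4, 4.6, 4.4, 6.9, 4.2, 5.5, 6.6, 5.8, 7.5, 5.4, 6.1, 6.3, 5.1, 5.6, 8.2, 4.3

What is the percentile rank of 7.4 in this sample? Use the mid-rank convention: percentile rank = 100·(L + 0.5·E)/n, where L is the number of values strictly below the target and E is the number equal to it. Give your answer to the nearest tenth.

85.3

Sorted: 4.2, 4.3, 4.4, 4.6, 5.1, 5.4, 5.5, 5.6, 5.8, 6.1, 6.2, 6.3, 6.6, 6.9, 7.4, 7.5, 8.2.
Count below 7.4: L = 14; count equal: E = 1; n = 17.
Percentile rank = 100·(14 + 0.5·1)/17 = 100·14.5/17 = 85.29.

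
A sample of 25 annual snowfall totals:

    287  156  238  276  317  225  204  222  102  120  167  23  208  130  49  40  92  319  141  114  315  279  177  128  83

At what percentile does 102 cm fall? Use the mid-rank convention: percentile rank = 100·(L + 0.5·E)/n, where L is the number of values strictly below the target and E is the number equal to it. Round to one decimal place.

Sorted: 23, 40, 49, 83, 92, 102, 114, 120, 128, 130, 141, 156, 167, 177, 204, 208, 222, 225, 238, 276, 279, 287, 315, 317, 319.
Count below 102: L = 5; count equal: E = 1; n = 25.
Percentile rank = 100·(5 + 0.5·1)/25 = 100·5.5/25 = 22.

22.0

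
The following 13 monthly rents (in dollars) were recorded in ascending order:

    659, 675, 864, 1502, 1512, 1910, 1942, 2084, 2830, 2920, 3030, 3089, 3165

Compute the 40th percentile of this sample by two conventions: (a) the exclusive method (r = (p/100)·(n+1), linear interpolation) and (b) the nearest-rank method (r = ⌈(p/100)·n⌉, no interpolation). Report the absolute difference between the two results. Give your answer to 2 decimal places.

n = 13.
(a) r = 5.6; between ranks 5 (1512) and 6 (1910): 1750.8.
(b) the nearest-rank method: rank 6 → 1910.
|1750.8 − 1910| = 159.2.

159.20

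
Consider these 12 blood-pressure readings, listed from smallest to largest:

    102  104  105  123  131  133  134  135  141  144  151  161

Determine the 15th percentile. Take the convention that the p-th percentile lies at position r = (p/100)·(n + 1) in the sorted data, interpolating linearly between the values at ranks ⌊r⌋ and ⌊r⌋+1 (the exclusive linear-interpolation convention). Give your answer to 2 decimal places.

n = 12.
r = (15/100)·(12 + 1) = 1.95.
Rank 1 is 102 and rank 2 is 104.
Interpolate: 102 + 0.95·(104 − 102) = 102 + 0.95·2 = 103.9.

103.90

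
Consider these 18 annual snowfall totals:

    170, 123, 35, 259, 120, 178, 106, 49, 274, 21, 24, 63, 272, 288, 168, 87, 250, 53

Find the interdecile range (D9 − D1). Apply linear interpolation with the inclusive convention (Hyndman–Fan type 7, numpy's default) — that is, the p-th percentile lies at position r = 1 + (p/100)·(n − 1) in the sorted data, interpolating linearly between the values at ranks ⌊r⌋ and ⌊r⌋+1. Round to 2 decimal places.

240.90

Sorted: 21, 24, 35, 49, 53, 63, 87, 106, 120, 123, 168, 170, 178, 250, 259, 272, 274, 288.
n = 18.
P10: r = 2.7; ranks 2–3 are 24, 35; interpolating gives 31.7.
P90: r = 16.3; ranks 16–17 are 272, 274; interpolating gives 272.6.
Difference: 272.6 − 31.7 = 240.9.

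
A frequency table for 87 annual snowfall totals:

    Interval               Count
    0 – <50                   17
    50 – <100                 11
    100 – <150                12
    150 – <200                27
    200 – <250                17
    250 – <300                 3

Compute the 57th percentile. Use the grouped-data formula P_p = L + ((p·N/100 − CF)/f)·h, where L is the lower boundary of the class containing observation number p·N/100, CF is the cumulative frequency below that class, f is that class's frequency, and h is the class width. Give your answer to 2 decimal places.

167.76

N = 87; target position k = 57/100 · 87 = 49.59.
Cumulative frequencies: 17, 28, 40, 67, 84, 87.
Observation 49.59 falls in the class 150 – <200.
L = 150, CF = 40, f = 27, h = 50.
P57 = 150 + ((49.59 − 40)/27)·50 = 150 + 17.7593 = 167.759.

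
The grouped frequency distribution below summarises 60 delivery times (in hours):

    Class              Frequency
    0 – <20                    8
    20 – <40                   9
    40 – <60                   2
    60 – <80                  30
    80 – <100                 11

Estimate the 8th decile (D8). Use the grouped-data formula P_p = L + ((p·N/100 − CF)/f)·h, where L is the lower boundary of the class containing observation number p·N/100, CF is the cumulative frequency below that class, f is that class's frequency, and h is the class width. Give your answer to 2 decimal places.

79.33

N = 60; target position k = 80/100 · 60 = 48.
Cumulative frequencies: 8, 17, 19, 49, 60.
Observation 48 falls in the class 60 – <80.
L = 60, CF = 19, f = 30, h = 20.
P80 = 60 + ((48 − 19)/30)·20 = 60 + 19.3333 = 79.3333.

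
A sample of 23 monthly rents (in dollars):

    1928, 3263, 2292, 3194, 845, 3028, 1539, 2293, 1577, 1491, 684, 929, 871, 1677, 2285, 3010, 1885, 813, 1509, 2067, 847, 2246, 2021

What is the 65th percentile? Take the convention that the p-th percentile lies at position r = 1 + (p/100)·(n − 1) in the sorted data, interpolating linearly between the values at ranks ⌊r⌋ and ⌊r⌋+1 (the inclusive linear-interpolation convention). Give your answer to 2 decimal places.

Sorted: 684, 813, 845, 847, 871, 929, 1491, 1509, 1539, 1577, 1677, 1885, 1928, 2021, 2067, 2246, 2285, 2292, 2293, 3010, 3028, 3194, 3263.
n = 23.
r = 1 + (65/100)·(23 − 1) = 1 + 14.3 = 15.3.
Rank 15 is 2067 and rank 16 is 2246.
Interpolate: 2067 + 0.3·(2246 − 2067) = 2067 + 0.3·179 = 2120.7.

2120.70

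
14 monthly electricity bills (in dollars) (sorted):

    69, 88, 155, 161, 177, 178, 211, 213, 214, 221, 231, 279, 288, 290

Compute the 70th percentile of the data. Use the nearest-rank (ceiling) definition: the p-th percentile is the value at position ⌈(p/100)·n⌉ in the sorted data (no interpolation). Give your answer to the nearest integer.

221

n = 14.
Position = ⌈70/100 · 14⌉ = ⌈9.8⌉ = 10.
The value at rank 10 is 221.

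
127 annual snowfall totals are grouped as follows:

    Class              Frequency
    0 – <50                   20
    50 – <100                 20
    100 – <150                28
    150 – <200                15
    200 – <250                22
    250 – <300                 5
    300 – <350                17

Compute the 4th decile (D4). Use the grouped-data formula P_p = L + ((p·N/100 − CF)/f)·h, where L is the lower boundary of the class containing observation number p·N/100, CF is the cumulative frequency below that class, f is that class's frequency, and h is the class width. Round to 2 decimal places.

119.29

N = 127; target position k = 40/100 · 127 = 50.8.
Cumulative frequencies: 20, 40, 68, 83, 105, 110, 127.
Observation 50.8 falls in the class 100 – <150.
L = 100, CF = 40, f = 28, h = 50.
P40 = 100 + ((50.8 − 40)/28)·50 = 100 + 19.2857 = 119.286.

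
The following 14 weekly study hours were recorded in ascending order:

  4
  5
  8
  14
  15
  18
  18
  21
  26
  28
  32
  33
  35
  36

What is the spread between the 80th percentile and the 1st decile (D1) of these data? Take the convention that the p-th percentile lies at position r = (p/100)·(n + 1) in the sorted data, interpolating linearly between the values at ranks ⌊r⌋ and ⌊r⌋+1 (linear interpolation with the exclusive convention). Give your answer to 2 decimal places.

28.50

n = 14.
P10: r = 1.5; ranks 1–2 are 4, 5; interpolating gives 4.5.
P80: r = 12 (integer) → 33.
Difference: 33 − 4.5 = 28.5.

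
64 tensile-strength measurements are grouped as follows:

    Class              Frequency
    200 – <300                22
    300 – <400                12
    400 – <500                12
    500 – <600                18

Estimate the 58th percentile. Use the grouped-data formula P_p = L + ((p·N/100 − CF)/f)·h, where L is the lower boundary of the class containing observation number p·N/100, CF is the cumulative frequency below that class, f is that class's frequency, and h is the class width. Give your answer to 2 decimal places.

N = 64; target position k = 58/100 · 64 = 37.12.
Cumulative frequencies: 22, 34, 46, 64.
Observation 37.12 falls in the class 400 – <500.
L = 400, CF = 34, f = 12, h = 100.
P58 = 400 + ((37.12 − 34)/12)·100 = 400 + 26 = 426.

426.00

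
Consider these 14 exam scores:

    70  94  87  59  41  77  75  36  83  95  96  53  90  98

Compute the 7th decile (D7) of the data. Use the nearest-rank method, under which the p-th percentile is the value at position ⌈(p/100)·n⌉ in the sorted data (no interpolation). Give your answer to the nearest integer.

Sorted: 36, 41, 53, 59, 70, 75, 77, 83, 87, 90, 94, 95, 96, 98.
n = 14.
Position = ⌈70/100 · 14⌉ = ⌈9.8⌉ = 10.
The value at rank 10 is 90.

90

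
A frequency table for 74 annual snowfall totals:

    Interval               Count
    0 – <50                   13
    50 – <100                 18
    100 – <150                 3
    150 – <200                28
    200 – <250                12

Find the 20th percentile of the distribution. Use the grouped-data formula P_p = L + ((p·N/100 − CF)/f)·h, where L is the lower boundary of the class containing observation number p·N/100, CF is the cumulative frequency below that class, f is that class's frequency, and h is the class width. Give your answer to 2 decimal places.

N = 74; target position k = 20/100 · 74 = 14.8.
Cumulative frequencies: 13, 31, 34, 62, 74.
Observation 14.8 falls in the class 50 – <100.
L = 50, CF = 13, f = 18, h = 50.
P20 = 50 + ((14.8 − 13)/18)·50 = 50 + 5 = 55.

55.00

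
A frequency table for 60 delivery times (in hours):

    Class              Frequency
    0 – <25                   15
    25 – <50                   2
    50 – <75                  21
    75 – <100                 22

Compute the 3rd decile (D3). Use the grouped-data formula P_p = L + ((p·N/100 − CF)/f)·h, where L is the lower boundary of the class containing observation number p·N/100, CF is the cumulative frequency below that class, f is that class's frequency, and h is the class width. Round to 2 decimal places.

N = 60; target position k = 30/100 · 60 = 18.
Cumulative frequencies: 15, 17, 38, 60.
Observation 18 falls in the class 50 – <75.
L = 50, CF = 17, f = 21, h = 25.
P30 = 50 + ((18 − 17)/21)·25 = 50 + 1.19048 = 51.1905.

51.19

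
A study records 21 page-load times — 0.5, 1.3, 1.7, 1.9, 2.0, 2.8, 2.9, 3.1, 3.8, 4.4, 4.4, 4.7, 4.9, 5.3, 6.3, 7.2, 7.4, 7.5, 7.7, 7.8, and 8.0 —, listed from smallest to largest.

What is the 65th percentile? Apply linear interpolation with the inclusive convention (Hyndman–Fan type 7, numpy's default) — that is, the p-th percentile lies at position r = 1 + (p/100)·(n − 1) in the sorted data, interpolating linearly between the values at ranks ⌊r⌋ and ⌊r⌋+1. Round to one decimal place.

n = 21.
r = 1 + (65/100)·(21 − 1) = 1 + 13 = 14.
r is an integer, so P65 is the value at rank 14: 5.3.

5.3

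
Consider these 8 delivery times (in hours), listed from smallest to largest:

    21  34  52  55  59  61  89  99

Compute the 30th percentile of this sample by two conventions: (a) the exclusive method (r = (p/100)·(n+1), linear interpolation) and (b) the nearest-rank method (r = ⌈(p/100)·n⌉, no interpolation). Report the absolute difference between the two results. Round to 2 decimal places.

n = 8.
(a) r = 2.7; between ranks 2 (34) and 3 (52): 46.6.
(b) the nearest-rank method: rank 3 → 52.
|46.6 − 52| = 5.4.

5.40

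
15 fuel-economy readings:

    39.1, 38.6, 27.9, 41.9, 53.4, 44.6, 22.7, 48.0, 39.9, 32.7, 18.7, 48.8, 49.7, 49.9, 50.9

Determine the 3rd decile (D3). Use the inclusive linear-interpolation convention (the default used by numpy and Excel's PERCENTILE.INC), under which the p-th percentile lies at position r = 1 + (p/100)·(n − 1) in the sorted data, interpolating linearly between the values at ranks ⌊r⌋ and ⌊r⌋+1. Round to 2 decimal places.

38.70

Sorted: 18.7, 22.7, 27.9, 32.7, 38.6, 39.1, 39.9, 41.9, 44.6, 48.0, 48.8, 49.7, 49.9, 50.9, 53.4.
n = 15.
r = 1 + (30/100)·(15 − 1) = 1 + 4.2 = 5.2.
Rank 5 is 38.6 and rank 6 is 39.1.
Interpolate: 38.6 + 0.2·(39.1 − 38.6) = 38.6 + 0.2·0.5 = 38.7.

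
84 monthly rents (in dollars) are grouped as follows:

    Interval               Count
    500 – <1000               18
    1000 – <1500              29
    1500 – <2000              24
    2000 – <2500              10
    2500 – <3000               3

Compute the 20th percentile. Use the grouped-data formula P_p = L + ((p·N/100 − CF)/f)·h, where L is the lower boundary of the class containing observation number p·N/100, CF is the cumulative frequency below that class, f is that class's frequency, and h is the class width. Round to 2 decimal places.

N = 84; target position k = 20/100 · 84 = 16.8.
Cumulative frequencies: 18, 47, 71, 81, 84.
Observation 16.8 falls in the class 500 – <1000.
L = 500, CF = 0, f = 18, h = 500.
P20 = 500 + ((16.8 − 0)/18)·500 = 500 + 466.667 = 966.667.

966.67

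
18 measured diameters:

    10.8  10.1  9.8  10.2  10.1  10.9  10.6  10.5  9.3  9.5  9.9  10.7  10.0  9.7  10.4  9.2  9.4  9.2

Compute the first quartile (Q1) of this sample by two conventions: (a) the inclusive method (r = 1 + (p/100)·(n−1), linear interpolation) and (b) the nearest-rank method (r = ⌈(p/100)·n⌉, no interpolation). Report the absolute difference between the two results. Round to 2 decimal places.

Sorted: 9.2, 9.2, 9.3, 9.4, 9.5, 9.7, 9.8, 9.9, 10.0, 10.1, 10.1, 10.2, 10.4, 10.5, 10.6, 10.7, 10.8, 10.9.
n = 18.
(a) r = 5.25; between ranks 5 (9.5) and 6 (9.7): 9.55.
(b) the nearest-rank method: rank 5 → 9.5.
|9.55 − 9.5| = 0.05.

0.05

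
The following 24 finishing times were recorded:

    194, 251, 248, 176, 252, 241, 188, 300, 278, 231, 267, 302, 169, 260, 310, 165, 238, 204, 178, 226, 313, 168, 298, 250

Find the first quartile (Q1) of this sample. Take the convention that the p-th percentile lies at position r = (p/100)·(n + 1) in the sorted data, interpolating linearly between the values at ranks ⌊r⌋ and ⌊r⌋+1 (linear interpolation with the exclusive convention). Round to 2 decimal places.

189.50

Sorted: 165, 168, 169, 176, 178, 188, 194, 204, 226, 231, 238, 241, 248, 250, 251, 252, 260, 267, 278, 298, 300, 302, 310, 313.
n = 24.
r = (25/100)·(24 + 1) = 6.25.
Rank 6 is 188 and rank 7 is 194.
Interpolate: 188 + 0.25·(194 − 188) = 188 + 0.25·6 = 189.5.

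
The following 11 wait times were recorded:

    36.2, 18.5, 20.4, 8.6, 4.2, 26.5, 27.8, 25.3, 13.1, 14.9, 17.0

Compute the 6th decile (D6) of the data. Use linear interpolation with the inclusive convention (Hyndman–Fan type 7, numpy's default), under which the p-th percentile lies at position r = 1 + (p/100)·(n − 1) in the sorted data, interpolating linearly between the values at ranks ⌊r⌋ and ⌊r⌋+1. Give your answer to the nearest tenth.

Sorted: 4.2, 8.6, 13.1, 14.9, 17.0, 18.5, 20.4, 25.3, 26.5, 27.8, 36.2.
n = 11.
r = 1 + (60/100)·(11 − 1) = 1 + 6 = 7.
r is an integer, so P60 is the value at rank 7: 20.4.

20.4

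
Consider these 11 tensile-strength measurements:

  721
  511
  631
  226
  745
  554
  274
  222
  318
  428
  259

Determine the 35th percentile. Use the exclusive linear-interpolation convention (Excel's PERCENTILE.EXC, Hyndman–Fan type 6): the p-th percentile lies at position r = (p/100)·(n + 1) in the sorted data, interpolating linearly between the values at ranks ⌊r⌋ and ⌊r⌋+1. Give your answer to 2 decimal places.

Sorted: 222, 226, 259, 274, 318, 428, 511, 554, 631, 721, 745.
n = 11.
r = (35/100)·(11 + 1) = 4.2.
Rank 4 is 274 and rank 5 is 318.
Interpolate: 274 + 0.2·(318 − 274) = 274 + 0.2·44 = 282.8.

282.80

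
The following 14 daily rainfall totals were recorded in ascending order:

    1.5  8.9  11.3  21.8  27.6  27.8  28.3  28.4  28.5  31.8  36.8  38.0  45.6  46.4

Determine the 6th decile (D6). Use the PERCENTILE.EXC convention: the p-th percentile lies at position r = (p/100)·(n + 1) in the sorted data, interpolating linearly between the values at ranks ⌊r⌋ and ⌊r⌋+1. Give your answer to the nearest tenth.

28.5

n = 14.
r = (60/100)·(14 + 1) = 9.
r is an integer, so P60 is the value at rank 9: 28.5.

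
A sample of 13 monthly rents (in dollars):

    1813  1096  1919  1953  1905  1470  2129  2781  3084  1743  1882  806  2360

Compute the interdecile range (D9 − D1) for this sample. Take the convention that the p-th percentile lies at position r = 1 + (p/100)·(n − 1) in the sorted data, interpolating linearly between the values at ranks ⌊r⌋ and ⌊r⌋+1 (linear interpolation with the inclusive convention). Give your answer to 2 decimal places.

Sorted: 806, 1096, 1470, 1743, 1813, 1882, 1905, 1919, 1953, 2129, 2360, 2781, 3084.
n = 13.
P10: r = 2.2; ranks 2–3 are 1096, 1470; interpolating gives 1170.8.
P90: r = 11.8; ranks 11–12 are 2360, 2781; interpolating gives 2696.8.
Difference: 2696.8 − 1170.8 = 1526.

1526.00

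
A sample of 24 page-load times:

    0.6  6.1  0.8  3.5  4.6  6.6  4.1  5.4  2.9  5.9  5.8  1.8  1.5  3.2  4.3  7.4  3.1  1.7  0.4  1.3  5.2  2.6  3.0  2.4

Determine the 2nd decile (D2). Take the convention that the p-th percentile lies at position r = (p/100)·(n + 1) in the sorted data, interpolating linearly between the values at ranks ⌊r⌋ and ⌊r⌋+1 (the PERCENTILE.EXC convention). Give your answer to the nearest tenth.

Sorted: 0.4, 0.6, 0.8, 1.3, 1.5, 1.7, 1.8, 2.4, 2.6, 2.9, 3.0, 3.1, 3.2, 3.5, 4.1, 4.3, 4.6, 5.2, 5.4, 5.8, 5.9, 6.1, 6.6, 7.4.
n = 24.
r = (20/100)·(24 + 1) = 5.
r is an integer, so P20 is the value at rank 5: 1.5.

1.5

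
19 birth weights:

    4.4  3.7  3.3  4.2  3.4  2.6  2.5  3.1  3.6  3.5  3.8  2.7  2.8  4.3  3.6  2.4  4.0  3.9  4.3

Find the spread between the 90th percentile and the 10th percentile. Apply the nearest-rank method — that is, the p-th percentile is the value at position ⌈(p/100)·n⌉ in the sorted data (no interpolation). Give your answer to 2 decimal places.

Sorted: 2.4, 2.5, 2.6, 2.7, 2.8, 3.1, 3.3, 3.4, 3.5, 3.6, 3.6, 3.7, 3.8, 3.9, 4.0, 4.2, 4.3, 4.3, 4.4.
n = 19.
P10: rank ⌈10/100·19⌉ = 2 → 2.5.
P90: rank ⌈90/100·19⌉ = 18 → 4.3.
Difference: 4.3 − 2.5 = 1.8.

1.80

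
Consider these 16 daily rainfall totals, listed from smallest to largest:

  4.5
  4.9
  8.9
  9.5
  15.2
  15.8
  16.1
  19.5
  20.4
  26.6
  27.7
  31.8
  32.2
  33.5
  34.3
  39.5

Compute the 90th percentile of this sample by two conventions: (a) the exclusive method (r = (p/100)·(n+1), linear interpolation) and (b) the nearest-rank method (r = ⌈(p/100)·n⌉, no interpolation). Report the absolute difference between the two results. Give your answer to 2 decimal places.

n = 16.
(a) r = 15.3; between ranks 15 (34.3) and 16 (39.5): 35.86.
(b) the nearest-rank method: rank 15 → 34.3.
|35.86 − 34.3| = 1.56.

1.56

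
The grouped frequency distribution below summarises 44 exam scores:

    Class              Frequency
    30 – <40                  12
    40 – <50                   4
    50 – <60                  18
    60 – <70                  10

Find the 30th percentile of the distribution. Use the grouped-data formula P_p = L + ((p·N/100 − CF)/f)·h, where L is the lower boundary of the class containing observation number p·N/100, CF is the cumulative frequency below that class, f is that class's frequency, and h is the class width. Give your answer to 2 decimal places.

N = 44; target position k = 30/100 · 44 = 13.2.
Cumulative frequencies: 12, 16, 34, 44.
Observation 13.2 falls in the class 40 – <50.
L = 40, CF = 12, f = 4, h = 10.
P30 = 40 + ((13.2 − 12)/4)·10 = 40 + 3 = 43.

43.00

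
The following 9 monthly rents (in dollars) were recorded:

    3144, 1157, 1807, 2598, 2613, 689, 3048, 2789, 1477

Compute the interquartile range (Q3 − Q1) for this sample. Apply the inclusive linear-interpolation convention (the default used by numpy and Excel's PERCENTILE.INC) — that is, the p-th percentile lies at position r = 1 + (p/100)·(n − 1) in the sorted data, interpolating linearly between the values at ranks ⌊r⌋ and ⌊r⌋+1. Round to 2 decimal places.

1312.00

Sorted: 689, 1157, 1477, 1807, 2598, 2613, 2789, 3048, 3144.
n = 9.
P25: r = 3 (integer) → 1477.
P75: r = 7 (integer) → 2789.
Difference: 2789 − 1477 = 1312.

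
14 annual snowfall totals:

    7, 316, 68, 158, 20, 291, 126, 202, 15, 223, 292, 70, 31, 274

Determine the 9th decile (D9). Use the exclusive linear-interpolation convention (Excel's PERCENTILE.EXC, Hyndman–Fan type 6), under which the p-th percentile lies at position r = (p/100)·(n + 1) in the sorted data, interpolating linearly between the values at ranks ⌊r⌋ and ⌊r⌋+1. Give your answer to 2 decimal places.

Sorted: 7, 15, 20, 31, 68, 70, 126, 158, 202, 223, 274, 291, 292, 316.
n = 14.
r = (90/100)·(14 + 1) = 13.5.
Rank 13 is 292 and rank 14 is 316.
Interpolate: 292 + 0.5·(316 − 292) = 292 + 0.5·24 = 304.

304.00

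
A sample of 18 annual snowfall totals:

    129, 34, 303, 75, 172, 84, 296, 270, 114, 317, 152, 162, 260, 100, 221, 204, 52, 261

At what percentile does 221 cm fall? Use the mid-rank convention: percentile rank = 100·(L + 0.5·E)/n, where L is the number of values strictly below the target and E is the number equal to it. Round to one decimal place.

63.9

Sorted: 34, 52, 75, 84, 100, 114, 129, 152, 162, 172, 204, 221, 260, 261, 270, 296, 303, 317.
Count below 221: L = 11; count equal: E = 1; n = 18.
Percentile rank = 100·(11 + 0.5·1)/18 = 100·11.5/18 = 63.89.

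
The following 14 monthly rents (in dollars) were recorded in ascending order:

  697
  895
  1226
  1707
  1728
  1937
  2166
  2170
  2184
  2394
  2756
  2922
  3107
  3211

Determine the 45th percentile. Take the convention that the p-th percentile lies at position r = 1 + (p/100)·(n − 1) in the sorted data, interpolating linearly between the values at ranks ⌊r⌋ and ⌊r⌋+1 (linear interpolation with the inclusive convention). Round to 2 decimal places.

n = 14.
r = 1 + (45/100)·(14 − 1) = 1 + 5.85 = 6.85.
Rank 6 is 1937 and rank 7 is 2166.
Interpolate: 1937 + 0.85·(2166 − 1937) = 1937 + 0.85·229 = 2131.65.

2131.65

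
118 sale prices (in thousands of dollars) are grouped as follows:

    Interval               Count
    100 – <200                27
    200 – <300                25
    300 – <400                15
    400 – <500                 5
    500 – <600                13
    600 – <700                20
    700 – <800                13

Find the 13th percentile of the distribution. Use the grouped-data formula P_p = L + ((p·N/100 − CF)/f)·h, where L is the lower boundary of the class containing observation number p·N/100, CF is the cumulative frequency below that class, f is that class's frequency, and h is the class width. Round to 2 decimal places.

156.81

N = 118; target position k = 13/100 · 118 = 15.34.
Cumulative frequencies: 27, 52, 67, 72, 85, 105, 118.
Observation 15.34 falls in the class 100 – <200.
L = 100, CF = 0, f = 27, h = 100.
P13 = 100 + ((15.34 − 0)/27)·100 = 100 + 56.8148 = 156.815.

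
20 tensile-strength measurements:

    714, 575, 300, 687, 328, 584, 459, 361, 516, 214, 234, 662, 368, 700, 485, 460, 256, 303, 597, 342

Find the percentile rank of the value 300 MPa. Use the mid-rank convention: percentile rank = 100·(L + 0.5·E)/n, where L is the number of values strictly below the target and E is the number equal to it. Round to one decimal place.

17.5

Sorted: 214, 234, 256, 300, 303, 328, 342, 361, 368, 459, 460, 485, 516, 575, 584, 597, 662, 687, 700, 714.
Count below 300: L = 3; count equal: E = 1; n = 20.
Percentile rank = 100·(3 + 0.5·1)/20 = 100·3.5/20 = 17.5.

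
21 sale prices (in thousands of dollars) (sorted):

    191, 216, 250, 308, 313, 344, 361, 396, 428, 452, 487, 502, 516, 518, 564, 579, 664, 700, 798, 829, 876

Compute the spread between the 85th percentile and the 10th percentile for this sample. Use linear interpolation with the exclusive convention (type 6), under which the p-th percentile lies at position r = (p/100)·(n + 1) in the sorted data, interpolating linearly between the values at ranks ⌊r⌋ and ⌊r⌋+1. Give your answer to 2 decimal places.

n = 21.
P10: r = 2.2; ranks 2–3 are 216, 250; interpolating gives 222.8.
P85: r = 18.7; ranks 18–19 are 700, 798; interpolating gives 768.6.
Difference: 768.6 − 222.8 = 545.8.

545.80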